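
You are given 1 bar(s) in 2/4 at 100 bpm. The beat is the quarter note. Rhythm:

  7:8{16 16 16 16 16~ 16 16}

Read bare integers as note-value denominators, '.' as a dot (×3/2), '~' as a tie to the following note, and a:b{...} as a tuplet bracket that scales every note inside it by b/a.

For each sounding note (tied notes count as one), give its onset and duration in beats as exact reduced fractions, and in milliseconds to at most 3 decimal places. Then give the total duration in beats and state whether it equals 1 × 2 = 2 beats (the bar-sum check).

1) 0.0ms=0b +171.429ms=2/7b
2) 171.429ms=2/7b +171.429ms=2/7b
3) 342.857ms=4/7b +171.429ms=2/7b
4) 514.286ms=6/7b +171.429ms=2/7b
5) 685.714ms=8/7b +342.857ms=4/7b
6) 1028.571ms=12/7b +171.429ms=2/7b
Σ=2b of 2 (100bpm 2/4) — PASS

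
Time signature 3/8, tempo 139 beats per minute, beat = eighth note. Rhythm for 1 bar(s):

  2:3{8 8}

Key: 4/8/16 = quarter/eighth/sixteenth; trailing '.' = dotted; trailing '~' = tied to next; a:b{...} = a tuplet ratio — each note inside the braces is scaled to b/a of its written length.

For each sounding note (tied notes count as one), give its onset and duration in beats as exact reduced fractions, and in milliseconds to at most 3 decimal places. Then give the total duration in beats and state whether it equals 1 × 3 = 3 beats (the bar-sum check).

1) 0.0ms=0b +647.482ms=3/2b
2) 647.482ms=3/2b +647.482ms=3/2b
Σ=3b of 3 (139bpm 3/8) — PASS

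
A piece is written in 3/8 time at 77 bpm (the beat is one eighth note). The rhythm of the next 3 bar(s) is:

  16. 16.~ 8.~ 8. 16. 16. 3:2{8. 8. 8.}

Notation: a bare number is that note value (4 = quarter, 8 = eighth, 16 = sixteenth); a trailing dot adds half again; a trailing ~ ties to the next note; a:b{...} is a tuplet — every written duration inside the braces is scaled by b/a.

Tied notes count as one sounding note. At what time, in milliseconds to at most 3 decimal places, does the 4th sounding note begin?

1. 0.0ms @ 0 + 584.416ms (3/4)
2. 584.416ms @ 3/4 + 2922.078ms (15/4)
3. 3506.494ms @ 9/2 + 584.416ms (3/4)
4. 4090.909ms @ 21/4 + 584.416ms (3/4)
5. 4675.325ms @ 6 + 779.221ms (1)
6. 5454.545ms @ 7 + 779.221ms (1)
7. 6233.766ms @ 8 + 779.221ms (1)

note 4 onset = 21/4b = 4090.909ms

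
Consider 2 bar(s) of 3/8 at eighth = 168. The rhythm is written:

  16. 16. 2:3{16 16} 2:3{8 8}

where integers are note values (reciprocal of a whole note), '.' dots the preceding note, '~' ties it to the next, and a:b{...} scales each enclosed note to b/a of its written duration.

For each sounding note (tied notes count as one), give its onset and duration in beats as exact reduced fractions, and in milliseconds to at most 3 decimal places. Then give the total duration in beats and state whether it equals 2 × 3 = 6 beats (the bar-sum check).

1) 0.0ms=0b +267.857ms=3/4b
2) 267.857ms=3/4b +267.857ms=3/4b
3) 535.714ms=3/2b +267.857ms=3/4b
4) 803.571ms=9/4b +267.857ms=3/4b
5) 1071.429ms=3b +535.714ms=3/2b
6) 1607.143ms=9/2b +535.714ms=3/2b
Σ=6b of 6 (168bpm 3/8) — PASS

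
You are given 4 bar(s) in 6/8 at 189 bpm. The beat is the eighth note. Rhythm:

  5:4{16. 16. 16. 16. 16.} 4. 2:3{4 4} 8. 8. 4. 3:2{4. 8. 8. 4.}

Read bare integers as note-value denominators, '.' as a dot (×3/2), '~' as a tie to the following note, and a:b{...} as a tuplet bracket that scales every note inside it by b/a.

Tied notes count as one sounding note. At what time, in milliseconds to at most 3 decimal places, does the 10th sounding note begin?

note 10 onset = 27/2b = 4285.714ms

1. 0.0ms @ 0 + 190.476ms (3/5)
2. 190.476ms @ 3/5 + 190.476ms (3/5)
3. 380.952ms @ 6/5 + 190.476ms (3/5)
4. 571.429ms @ 9/5 + 190.476ms (3/5)
5. 761.905ms @ 12/5 + 190.476ms (3/5)
6. 952.381ms @ 3 + 952.381ms (3)
7. 1904.762ms @ 6 + 952.381ms (3)
8. 2857.143ms @ 9 + 952.381ms (3)
9. 3809.524ms @ 12 + 476.19ms (3/2)
10. 4285.714ms @ 27/2 + 476.19ms (3/2)
11. 4761.905ms @ 15 + 952.381ms (3)
12. 5714.286ms @ 18 + 634.921ms (2)
13. 6349.206ms @ 20 + 317.46ms (1)
14. 6666.667ms @ 21 + 317.46ms (1)
15. 6984.127ms @ 22 + 634.921ms (2)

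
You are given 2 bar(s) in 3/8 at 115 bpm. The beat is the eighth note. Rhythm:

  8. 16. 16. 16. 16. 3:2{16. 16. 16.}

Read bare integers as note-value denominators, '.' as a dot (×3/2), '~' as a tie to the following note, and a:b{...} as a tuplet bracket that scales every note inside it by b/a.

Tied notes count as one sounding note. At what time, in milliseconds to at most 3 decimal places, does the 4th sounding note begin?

1. 0.0ms @ 0 + 782.609ms (3/2)
2. 782.609ms @ 3/2 + 391.304ms (3/4)
3. 1173.913ms @ 9/4 + 391.304ms (3/4)
4. 1565.217ms @ 3 + 391.304ms (3/4)
5. 1956.522ms @ 15/4 + 391.304ms (3/4)
6. 2347.826ms @ 9/2 + 260.87ms (1/2)
7. 2608.696ms @ 5 + 260.87ms (1/2)
8. 2869.565ms @ 11/2 + 260.87ms (1/2)

note 4 onset = 3b = 1565.217ms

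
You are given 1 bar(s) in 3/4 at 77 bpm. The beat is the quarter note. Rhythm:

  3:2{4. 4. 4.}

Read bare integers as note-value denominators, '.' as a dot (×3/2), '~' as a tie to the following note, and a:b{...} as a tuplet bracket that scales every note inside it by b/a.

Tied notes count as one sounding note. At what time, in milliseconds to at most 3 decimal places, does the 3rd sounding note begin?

1. 0.0ms @ 0 + 779.221ms (1)
2. 779.221ms @ 1 + 779.221ms (1)
3. 1558.442ms @ 2 + 779.221ms (1)

note 3 onset = 2b = 1558.442ms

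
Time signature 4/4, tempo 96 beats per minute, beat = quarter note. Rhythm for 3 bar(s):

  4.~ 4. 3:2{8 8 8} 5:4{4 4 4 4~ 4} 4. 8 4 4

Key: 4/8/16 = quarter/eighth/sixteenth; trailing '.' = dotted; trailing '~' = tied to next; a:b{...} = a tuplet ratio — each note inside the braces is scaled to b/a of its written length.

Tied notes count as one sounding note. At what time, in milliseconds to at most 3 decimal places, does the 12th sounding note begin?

note 12 onset = 11b = 6875.0ms

1. 0.0ms @ 0 + 1875.0ms (3)
2. 1875.0ms @ 3 + 208.333ms (1/3)
3. 2083.333ms @ 10/3 + 208.333ms (1/3)
4. 2291.667ms @ 11/3 + 208.333ms (1/3)
5. 2500.0ms @ 4 + 500.0ms (4/5)
6. 3000.0ms @ 24/5 + 500.0ms (4/5)
7. 3500.0ms @ 28/5 + 500.0ms (4/5)
8. 4000.0ms @ 32/5 + 1000.0ms (8/5)
9. 5000.0ms @ 8 + 937.5ms (3/2)
10. 5937.5ms @ 19/2 + 312.5ms (1/2)
11. 6250.0ms @ 10 + 625.0ms (1)
12. 6875.0ms @ 11 + 625.0ms (1)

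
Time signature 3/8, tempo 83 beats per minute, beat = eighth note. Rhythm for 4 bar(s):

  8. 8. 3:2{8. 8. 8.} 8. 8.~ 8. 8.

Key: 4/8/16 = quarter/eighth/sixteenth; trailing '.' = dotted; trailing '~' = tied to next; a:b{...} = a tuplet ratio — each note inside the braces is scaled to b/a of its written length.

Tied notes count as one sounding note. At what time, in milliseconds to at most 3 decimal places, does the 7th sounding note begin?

1. 0.0ms @ 0 + 1084.337ms (3/2)
2. 1084.337ms @ 3/2 + 1084.337ms (3/2)
3. 2168.675ms @ 3 + 722.892ms (1)
4. 2891.566ms @ 4 + 722.892ms (1)
5. 3614.458ms @ 5 + 722.892ms (1)
6. 4337.349ms @ 6 + 1084.337ms (3/2)
7. 5421.687ms @ 15/2 + 2168.675ms (3)
8. 7590.361ms @ 21/2 + 1084.337ms (3/2)

note 7 onset = 15/2b = 5421.687ms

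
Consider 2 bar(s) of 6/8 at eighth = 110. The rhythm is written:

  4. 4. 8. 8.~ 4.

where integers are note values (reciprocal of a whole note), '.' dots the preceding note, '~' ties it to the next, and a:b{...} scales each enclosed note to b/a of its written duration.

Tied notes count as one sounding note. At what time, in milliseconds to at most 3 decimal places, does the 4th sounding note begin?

note 4 onset = 15/2b = 4090.909ms

1. 0.0ms @ 0 + 1636.364ms (3)
2. 1636.364ms @ 3 + 1636.364ms (3)
3. 3272.727ms @ 6 + 818.182ms (3/2)
4. 4090.909ms @ 15/2 + 2454.545ms (9/2)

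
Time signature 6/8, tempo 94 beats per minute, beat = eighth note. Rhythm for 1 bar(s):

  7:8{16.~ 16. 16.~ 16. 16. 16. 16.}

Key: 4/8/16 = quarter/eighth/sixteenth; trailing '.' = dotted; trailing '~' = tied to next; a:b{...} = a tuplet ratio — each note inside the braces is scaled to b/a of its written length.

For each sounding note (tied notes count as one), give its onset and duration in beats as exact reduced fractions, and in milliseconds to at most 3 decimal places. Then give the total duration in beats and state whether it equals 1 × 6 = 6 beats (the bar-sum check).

1) 0.0ms=0b +1094.225ms=12/7b
2) 1094.225ms=12/7b +1094.225ms=12/7b
3) 2188.45ms=24/7b +547.112ms=6/7b
4) 2735.562ms=30/7b +547.112ms=6/7b
5) 3282.675ms=36/7b +547.112ms=6/7b
Σ=6b of 6 (94bpm 6/8) — PASS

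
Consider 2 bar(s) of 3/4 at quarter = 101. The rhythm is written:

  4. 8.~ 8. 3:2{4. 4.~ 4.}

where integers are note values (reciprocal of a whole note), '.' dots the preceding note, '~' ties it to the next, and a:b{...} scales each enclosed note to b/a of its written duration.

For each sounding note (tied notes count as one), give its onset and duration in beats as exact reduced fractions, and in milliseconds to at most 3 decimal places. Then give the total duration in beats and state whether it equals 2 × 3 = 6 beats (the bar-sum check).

1) 0.0ms=0b +891.089ms=3/2b
2) 891.089ms=3/2b +891.089ms=3/2b
3) 1782.178ms=3b +594.059ms=1b
4) 2376.238ms=4b +1188.119ms=2b
Σ=6b of 6 (101bpm 3/4) — PASS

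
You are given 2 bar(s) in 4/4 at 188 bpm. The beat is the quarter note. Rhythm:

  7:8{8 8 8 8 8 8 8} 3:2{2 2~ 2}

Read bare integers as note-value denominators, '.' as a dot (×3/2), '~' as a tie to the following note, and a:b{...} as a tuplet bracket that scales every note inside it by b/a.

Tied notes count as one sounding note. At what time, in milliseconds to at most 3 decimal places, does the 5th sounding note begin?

note 5 onset = 16/7b = 729.483ms

1. 0.0ms @ 0 + 182.371ms (4/7)
2. 182.371ms @ 4/7 + 182.371ms (4/7)
3. 364.742ms @ 8/7 + 182.371ms (4/7)
4. 547.112ms @ 12/7 + 182.371ms (4/7)
5. 729.483ms @ 16/7 + 182.371ms (4/7)
6. 911.854ms @ 20/7 + 182.371ms (4/7)
7. 1094.225ms @ 24/7 + 182.371ms (4/7)
8. 1276.596ms @ 4 + 425.532ms (4/3)
9. 1702.128ms @ 16/3 + 851.064ms (8/3)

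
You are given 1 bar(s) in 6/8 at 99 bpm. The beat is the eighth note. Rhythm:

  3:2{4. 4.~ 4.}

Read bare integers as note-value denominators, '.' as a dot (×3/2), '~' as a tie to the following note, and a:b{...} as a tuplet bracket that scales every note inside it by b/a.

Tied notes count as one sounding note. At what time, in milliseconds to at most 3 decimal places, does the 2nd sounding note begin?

note 2 onset = 2b = 1212.121ms

1. 0.0ms @ 0 + 1212.121ms (2)
2. 1212.121ms @ 2 + 2424.242ms (4)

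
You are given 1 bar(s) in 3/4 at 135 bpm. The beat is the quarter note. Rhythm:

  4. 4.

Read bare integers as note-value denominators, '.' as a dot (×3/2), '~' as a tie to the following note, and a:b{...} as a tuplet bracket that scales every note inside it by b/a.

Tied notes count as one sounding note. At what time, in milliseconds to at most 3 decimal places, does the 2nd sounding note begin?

1. 0.0ms @ 0 + 666.667ms (3/2)
2. 666.667ms @ 3/2 + 666.667ms (3/2)

note 2 onset = 3/2b = 666.667ms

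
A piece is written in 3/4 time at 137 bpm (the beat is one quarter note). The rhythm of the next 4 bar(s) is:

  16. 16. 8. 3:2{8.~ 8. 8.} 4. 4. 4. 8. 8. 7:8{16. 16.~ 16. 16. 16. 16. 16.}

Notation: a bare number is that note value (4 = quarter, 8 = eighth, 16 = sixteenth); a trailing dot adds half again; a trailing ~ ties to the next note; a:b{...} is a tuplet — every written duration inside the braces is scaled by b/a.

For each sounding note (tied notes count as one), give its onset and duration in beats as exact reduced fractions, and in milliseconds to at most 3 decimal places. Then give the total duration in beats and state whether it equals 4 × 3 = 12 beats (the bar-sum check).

1) 0.0ms=0b +164.234ms=3/8b
2) 164.234ms=3/8b +164.234ms=3/8b
3) 328.467ms=3/4b +328.467ms=3/4b
4) 656.934ms=3/2b +437.956ms=1b
5) 1094.891ms=5/2b +218.978ms=1/2b
6) 1313.869ms=3b +656.934ms=3/2b
7) 1970.803ms=9/2b +656.934ms=3/2b
8) 2627.737ms=6b +656.934ms=3/2b
9) 3284.672ms=15/2b +328.467ms=3/4b
10) 3613.139ms=33/4b +328.467ms=3/4b
11) 3941.606ms=9b +187.696ms=3/7b
12) 4129.301ms=66/7b +375.391ms=6/7b
13) 4504.692ms=72/7b +187.696ms=3/7b
14) 4692.388ms=75/7b +187.696ms=3/7b
15) 4880.083ms=78/7b +187.696ms=3/7b
16) 5067.779ms=81/7b +187.696ms=3/7b
Σ=12b of 12 (137bpm 3/4) — PASS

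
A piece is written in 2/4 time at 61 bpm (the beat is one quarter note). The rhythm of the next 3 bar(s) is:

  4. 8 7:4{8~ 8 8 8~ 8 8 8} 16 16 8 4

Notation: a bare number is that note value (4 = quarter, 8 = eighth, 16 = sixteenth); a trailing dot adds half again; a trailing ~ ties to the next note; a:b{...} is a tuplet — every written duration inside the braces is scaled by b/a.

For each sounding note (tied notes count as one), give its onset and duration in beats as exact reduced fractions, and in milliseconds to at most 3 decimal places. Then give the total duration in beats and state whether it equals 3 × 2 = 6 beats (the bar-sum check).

1) 0.0ms=0b +1475.41ms=3/2b
2) 1475.41ms=3/2b +491.803ms=1/2b
3) 1967.213ms=2b +562.061ms=4/7b
4) 2529.274ms=18/7b +281.03ms=2/7b
5) 2810.304ms=20/7b +562.061ms=4/7b
6) 3372.365ms=24/7b +281.03ms=2/7b
7) 3653.396ms=26/7b +281.03ms=2/7b
8) 3934.426ms=4b +245.902ms=1/4b
9) 4180.328ms=17/4b +245.902ms=1/4b
10) 4426.23ms=9/2b +491.803ms=1/2b
11) 4918.033ms=5b +983.607ms=1b
Σ=6b of 6 (61bpm 2/4) — PASS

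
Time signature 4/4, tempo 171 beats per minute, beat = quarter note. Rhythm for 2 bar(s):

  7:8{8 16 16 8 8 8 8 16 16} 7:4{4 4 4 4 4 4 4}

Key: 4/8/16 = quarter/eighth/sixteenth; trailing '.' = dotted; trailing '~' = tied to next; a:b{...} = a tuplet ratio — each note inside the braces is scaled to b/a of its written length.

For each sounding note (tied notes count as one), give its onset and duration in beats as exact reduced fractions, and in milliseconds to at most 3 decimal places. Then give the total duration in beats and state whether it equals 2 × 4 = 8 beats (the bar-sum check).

1) 0.0ms=0b +200.501ms=4/7b
2) 200.501ms=4/7b +100.251ms=2/7b
3) 300.752ms=6/7b +100.251ms=2/7b
4) 401.003ms=8/7b +200.501ms=4/7b
5) 601.504ms=12/7b +200.501ms=4/7b
6) 802.005ms=16/7b +200.501ms=4/7b
7) 1002.506ms=20/7b +200.501ms=4/7b
8) 1203.008ms=24/7b +100.251ms=2/7b
9) 1303.258ms=26/7b +100.251ms=2/7b
10) 1403.509ms=4b +200.501ms=4/7b
11) 1604.01ms=32/7b +200.501ms=4/7b
12) 1804.511ms=36/7b +200.501ms=4/7b
13) 2005.013ms=40/7b +200.501ms=4/7b
14) 2205.514ms=44/7b +200.501ms=4/7b
15) 2406.015ms=48/7b +200.501ms=4/7b
16) 2606.516ms=52/7b +200.501ms=4/7b
Σ=8b of 8 (171bpm 4/4) — PASS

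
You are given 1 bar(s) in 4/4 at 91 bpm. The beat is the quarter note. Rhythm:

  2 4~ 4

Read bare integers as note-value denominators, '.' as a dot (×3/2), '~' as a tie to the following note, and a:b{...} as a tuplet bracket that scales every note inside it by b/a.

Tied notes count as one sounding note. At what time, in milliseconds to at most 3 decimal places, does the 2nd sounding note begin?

1. 0.0ms @ 0 + 1318.681ms (2)
2. 1318.681ms @ 2 + 1318.681ms (2)

note 2 onset = 2b = 1318.681ms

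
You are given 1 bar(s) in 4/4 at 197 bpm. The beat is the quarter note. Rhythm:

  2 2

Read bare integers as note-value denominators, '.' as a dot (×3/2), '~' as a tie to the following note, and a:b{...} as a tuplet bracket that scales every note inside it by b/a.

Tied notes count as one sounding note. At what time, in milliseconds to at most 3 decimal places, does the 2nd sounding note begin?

1. 0.0ms @ 0 + 609.137ms (2)
2. 609.137ms @ 2 + 609.137ms (2)

note 2 onset = 2b = 609.137ms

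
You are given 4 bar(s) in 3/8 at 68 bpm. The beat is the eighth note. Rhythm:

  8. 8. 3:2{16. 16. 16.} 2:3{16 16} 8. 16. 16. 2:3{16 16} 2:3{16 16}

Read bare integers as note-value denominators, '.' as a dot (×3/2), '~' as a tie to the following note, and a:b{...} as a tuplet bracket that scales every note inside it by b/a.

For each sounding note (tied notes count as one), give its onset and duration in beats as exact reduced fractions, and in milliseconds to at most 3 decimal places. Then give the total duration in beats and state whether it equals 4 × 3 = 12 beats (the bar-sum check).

1) 0.0ms=0b +1323.529ms=3/2b
2) 1323.529ms=3/2b +1323.529ms=3/2b
3) 2647.059ms=3b +441.176ms=1/2b
4) 3088.235ms=7/2b +441.176ms=1/2b
5) 3529.412ms=4b +441.176ms=1/2b
6) 3970.588ms=9/2b +661.765ms=3/4b
7) 4632.353ms=21/4b +661.765ms=3/4b
8) 5294.118ms=6b +1323.529ms=3/2b
9) 6617.647ms=15/2b +661.765ms=3/4b
10) 7279.412ms=33/4b +661.765ms=3/4b
11) 7941.176ms=9b +661.765ms=3/4b
12) 8602.941ms=39/4b +661.765ms=3/4b
13) 9264.706ms=21/2b +661.765ms=3/4b
14) 9926.471ms=45/4b +661.765ms=3/4b
Σ=12b of 12 (68bpm 3/8) — PASS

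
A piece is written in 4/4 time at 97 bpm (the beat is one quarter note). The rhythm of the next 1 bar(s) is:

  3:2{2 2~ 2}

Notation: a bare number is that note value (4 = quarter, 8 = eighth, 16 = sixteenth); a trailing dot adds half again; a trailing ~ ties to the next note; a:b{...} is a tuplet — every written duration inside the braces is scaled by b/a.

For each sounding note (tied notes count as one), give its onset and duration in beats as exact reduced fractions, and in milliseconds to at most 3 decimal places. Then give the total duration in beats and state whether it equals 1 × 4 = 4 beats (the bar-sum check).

1) 0.0ms=0b +824.742ms=4/3b
2) 824.742ms=4/3b +1649.485ms=8/3b
Σ=4b of 4 (97bpm 4/4) — PASS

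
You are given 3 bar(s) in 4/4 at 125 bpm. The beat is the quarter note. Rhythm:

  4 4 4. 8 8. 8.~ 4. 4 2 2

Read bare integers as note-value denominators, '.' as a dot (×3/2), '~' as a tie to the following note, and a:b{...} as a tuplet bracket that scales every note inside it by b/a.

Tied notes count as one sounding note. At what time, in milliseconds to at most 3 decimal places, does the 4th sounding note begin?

note 4 onset = 7/2b = 1680.0ms

1. 0.0ms @ 0 + 480.0ms (1)
2. 480.0ms @ 1 + 480.0ms (1)
3. 960.0ms @ 2 + 720.0ms (3/2)
4. 1680.0ms @ 7/2 + 240.0ms (1/2)
5. 1920.0ms @ 4 + 360.0ms (3/4)
6. 2280.0ms @ 19/4 + 1080.0ms (9/4)
7. 3360.0ms @ 7 + 480.0ms (1)
8. 3840.0ms @ 8 + 960.0ms (2)
9. 4800.0ms @ 10 + 960.0ms (2)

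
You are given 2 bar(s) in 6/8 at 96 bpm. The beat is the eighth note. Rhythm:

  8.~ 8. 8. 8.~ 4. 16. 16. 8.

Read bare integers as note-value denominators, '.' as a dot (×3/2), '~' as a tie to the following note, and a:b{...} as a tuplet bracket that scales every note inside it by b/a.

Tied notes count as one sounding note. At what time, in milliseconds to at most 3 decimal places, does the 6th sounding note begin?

note 6 onset = 21/2b = 6562.5ms

1. 0.0ms @ 0 + 1875.0ms (3)
2. 1875.0ms @ 3 + 937.5ms (3/2)
3. 2812.5ms @ 9/2 + 2812.5ms (9/2)
4. 5625.0ms @ 9 + 468.75ms (3/4)
5. 6093.75ms @ 39/4 + 468.75ms (3/4)
6. 6562.5ms @ 21/2 + 937.5ms (3/2)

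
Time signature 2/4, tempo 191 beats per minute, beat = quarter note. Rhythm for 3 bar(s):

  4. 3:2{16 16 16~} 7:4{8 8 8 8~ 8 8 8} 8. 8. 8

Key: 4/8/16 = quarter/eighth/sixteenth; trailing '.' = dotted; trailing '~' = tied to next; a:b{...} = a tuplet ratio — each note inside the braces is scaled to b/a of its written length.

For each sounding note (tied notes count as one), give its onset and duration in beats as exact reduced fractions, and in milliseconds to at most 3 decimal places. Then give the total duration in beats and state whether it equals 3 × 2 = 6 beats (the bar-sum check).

1) 0.0ms=0b +471.204ms=3/2b
2) 471.204ms=3/2b +52.356ms=1/6b
3) 523.56ms=5/3b +52.356ms=1/6b
4) 575.916ms=11/6b +142.109ms=19/42b
5) 718.025ms=16/7b +89.753ms=2/7b
6) 807.779ms=18/7b +89.753ms=2/7b
7) 897.532ms=20/7b +179.506ms=4/7b
8) 1077.038ms=24/7b +89.753ms=2/7b
9) 1166.791ms=26/7b +89.753ms=2/7b
10) 1256.545ms=4b +235.602ms=3/4b
11) 1492.147ms=19/4b +235.602ms=3/4b
12) 1727.749ms=11/2b +157.068ms=1/2b
Σ=6b of 6 (191bpm 2/4) — PASS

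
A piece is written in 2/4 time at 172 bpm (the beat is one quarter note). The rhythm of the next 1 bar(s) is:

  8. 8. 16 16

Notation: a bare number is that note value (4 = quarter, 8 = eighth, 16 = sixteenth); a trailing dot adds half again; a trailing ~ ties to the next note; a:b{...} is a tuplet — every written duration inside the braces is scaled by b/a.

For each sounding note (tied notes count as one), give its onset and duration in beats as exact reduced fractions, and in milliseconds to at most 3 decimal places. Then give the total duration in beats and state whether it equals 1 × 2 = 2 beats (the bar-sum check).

1) 0.0ms=0b +261.628ms=3/4b
2) 261.628ms=3/4b +261.628ms=3/4b
3) 523.256ms=3/2b +87.209ms=1/4b
4) 610.465ms=7/4b +87.209ms=1/4b
Σ=2b of 2 (172bpm 2/4) — PASS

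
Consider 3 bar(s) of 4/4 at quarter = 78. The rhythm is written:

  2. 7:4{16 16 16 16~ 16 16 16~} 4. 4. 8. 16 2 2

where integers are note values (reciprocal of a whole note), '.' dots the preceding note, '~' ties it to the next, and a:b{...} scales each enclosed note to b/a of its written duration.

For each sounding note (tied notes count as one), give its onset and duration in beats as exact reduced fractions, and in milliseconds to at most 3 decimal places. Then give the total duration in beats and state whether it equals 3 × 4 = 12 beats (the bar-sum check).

1) 0.0ms=0b +2307.692ms=3b
2) 2307.692ms=3b +109.89ms=1/7b
3) 2417.582ms=22/7b +109.89ms=1/7b
4) 2527.473ms=23/7b +109.89ms=1/7b
5) 2637.363ms=24/7b +219.78ms=2/7b
6) 2857.143ms=26/7b +109.89ms=1/7b
7) 2967.033ms=27/7b +1263.736ms=23/14b
8) 4230.769ms=11/2b +1153.846ms=3/2b
9) 5384.615ms=7b +576.923ms=3/4b
10) 5961.538ms=31/4b +192.308ms=1/4b
11) 6153.846ms=8b +1538.462ms=2b
12) 7692.308ms=10b +1538.462ms=2b
Σ=12b of 12 (78bpm 4/4) — PASS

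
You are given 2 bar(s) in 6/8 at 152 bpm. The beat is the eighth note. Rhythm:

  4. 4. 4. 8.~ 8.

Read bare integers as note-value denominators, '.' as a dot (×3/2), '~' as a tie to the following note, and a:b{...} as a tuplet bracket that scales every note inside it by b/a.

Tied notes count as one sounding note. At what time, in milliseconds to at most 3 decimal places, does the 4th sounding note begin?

note 4 onset = 9b = 3552.632ms

1. 0.0ms @ 0 + 1184.211ms (3)
2. 1184.211ms @ 3 + 1184.211ms (3)
3. 2368.421ms @ 6 + 1184.211ms (3)
4. 3552.632ms @ 9 + 1184.211ms (3)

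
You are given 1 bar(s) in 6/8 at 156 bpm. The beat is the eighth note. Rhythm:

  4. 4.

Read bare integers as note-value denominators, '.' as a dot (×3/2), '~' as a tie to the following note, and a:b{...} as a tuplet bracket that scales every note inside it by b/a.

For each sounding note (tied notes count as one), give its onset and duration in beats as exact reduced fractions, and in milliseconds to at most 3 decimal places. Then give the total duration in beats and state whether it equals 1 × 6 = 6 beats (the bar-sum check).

1) 0.0ms=0b +1153.846ms=3b
2) 1153.846ms=3b +1153.846ms=3b
Σ=6b of 6 (156bpm 6/8) — PASS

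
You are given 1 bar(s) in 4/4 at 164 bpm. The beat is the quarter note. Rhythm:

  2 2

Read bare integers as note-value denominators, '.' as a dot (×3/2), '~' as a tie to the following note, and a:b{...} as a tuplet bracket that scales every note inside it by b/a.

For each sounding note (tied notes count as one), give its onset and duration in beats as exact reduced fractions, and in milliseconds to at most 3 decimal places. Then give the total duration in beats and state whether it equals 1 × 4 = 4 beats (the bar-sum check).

1) 0.0ms=0b +731.707ms=2b
2) 731.707ms=2b +731.707ms=2b
Σ=4b of 4 (164bpm 4/4) — PASS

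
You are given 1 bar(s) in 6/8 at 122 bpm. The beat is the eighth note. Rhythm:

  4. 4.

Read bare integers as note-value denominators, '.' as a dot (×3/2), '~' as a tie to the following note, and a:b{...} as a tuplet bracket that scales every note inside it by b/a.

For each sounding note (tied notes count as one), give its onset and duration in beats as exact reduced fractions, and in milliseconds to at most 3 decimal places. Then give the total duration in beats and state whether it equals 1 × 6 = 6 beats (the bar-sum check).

1) 0.0ms=0b +1475.41ms=3b
2) 1475.41ms=3b +1475.41ms=3b
Σ=6b of 6 (122bpm 6/8) — PASS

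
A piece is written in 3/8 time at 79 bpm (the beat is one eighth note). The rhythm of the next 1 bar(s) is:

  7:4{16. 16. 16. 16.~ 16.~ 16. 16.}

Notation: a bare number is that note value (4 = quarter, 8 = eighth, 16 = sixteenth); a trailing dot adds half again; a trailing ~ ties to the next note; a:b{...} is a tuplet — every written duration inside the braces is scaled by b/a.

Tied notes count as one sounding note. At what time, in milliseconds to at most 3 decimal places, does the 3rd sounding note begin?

1. 0.0ms @ 0 + 325.497ms (3/7)
2. 325.497ms @ 3/7 + 325.497ms (3/7)
3. 650.995ms @ 6/7 + 325.497ms (3/7)
4. 976.492ms @ 9/7 + 976.492ms (9/7)
5. 1952.984ms @ 18/7 + 325.497ms (3/7)

note 3 onset = 6/7b = 650.995ms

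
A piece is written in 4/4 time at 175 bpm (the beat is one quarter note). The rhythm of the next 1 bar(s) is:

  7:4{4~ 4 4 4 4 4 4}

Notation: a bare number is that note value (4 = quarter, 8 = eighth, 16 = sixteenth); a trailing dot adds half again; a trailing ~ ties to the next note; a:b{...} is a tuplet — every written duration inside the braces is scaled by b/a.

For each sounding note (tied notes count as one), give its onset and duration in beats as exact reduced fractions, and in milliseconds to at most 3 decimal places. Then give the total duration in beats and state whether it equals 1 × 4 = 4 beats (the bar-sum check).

1) 0.0ms=0b +391.837ms=8/7b
2) 391.837ms=8/7b +195.918ms=4/7b
3) 587.755ms=12/7b +195.918ms=4/7b
4) 783.673ms=16/7b +195.918ms=4/7b
5) 979.592ms=20/7b +195.918ms=4/7b
6) 1175.51ms=24/7b +195.918ms=4/7b
Σ=4b of 4 (175bpm 4/4) — PASS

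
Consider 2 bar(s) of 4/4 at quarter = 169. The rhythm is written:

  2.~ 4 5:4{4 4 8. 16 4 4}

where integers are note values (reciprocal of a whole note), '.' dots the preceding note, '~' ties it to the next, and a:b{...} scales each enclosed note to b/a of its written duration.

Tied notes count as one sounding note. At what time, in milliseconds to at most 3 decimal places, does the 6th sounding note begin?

1. 0.0ms @ 0 + 1420.118ms (4)
2. 1420.118ms @ 4 + 284.024ms (4/5)
3. 1704.142ms @ 24/5 + 284.024ms (4/5)
4. 1988.166ms @ 28/5 + 213.018ms (3/5)
5. 2201.183ms @ 31/5 + 71.006ms (1/5)
6. 2272.189ms @ 32/5 + 284.024ms (4/5)
7. 2556.213ms @ 36/5 + 284.024ms (4/5)

note 6 onset = 32/5b = 2272.189ms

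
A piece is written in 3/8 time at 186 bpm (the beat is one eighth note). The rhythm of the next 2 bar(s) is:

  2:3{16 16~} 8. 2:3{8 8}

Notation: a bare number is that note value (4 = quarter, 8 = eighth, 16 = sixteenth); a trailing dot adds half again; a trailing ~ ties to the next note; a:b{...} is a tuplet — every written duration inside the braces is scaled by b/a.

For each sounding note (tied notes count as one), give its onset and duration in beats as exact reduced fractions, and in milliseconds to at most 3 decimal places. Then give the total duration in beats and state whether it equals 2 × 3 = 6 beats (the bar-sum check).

1) 0.0ms=0b +241.935ms=3/4b
2) 241.935ms=3/4b +725.806ms=9/4b
3) 967.742ms=3b +483.871ms=3/2b
4) 1451.613ms=9/2b +483.871ms=3/2b
Σ=6b of 6 (186bpm 3/8) — PASS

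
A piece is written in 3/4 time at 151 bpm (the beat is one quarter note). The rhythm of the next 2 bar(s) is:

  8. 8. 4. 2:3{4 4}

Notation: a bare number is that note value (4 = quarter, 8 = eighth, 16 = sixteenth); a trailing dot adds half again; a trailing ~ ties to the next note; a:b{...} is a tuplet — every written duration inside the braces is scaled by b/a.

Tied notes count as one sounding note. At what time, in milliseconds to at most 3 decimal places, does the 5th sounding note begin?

note 5 onset = 9/2b = 1788.079ms

1. 0.0ms @ 0 + 298.013ms (3/4)
2. 298.013ms @ 3/4 + 298.013ms (3/4)
3. 596.026ms @ 3/2 + 596.026ms (3/2)
4. 1192.053ms @ 3 + 596.026ms (3/2)
5. 1788.079ms @ 9/2 + 596.026ms (3/2)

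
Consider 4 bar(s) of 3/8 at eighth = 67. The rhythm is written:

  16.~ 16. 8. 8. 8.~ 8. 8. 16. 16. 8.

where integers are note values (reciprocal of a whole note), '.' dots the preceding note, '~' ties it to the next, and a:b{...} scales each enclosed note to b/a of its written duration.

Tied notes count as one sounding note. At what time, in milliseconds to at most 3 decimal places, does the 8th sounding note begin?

1. 0.0ms @ 0 + 1343.284ms (3/2)
2. 1343.284ms @ 3/2 + 1343.284ms (3/2)
3. 2686.567ms @ 3 + 1343.284ms (3/2)
4. 4029.851ms @ 9/2 + 2686.567ms (3)
5. 6716.418ms @ 15/2 + 1343.284ms (3/2)
6. 8059.701ms @ 9 + 671.642ms (3/4)
7. 8731.343ms @ 39/4 + 671.642ms (3/4)
8. 9402.985ms @ 21/2 + 1343.284ms (3/2)

note 8 onset = 21/2b = 9402.985ms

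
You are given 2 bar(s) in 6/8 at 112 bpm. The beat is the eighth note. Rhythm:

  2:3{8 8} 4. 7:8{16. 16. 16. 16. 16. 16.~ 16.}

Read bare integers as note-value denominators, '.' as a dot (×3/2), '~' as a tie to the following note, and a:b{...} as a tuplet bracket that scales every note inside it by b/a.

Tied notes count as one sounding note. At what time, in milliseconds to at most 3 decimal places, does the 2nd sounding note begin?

1. 0.0ms @ 0 + 803.571ms (3/2)
2. 803.571ms @ 3/2 + 803.571ms (3/2)
3. 1607.143ms @ 3 + 1607.143ms (3)
4. 3214.286ms @ 6 + 459.184ms (6/7)
5. 3673.469ms @ 48/7 + 459.184ms (6/7)
6. 4132.653ms @ 54/7 + 459.184ms (6/7)
7. 4591.837ms @ 60/7 + 459.184ms (6/7)
8. 5051.02ms @ 66/7 + 459.184ms (6/7)
9. 5510.204ms @ 72/7 + 918.367ms (12/7)

note 2 onset = 3/2b = 803.571ms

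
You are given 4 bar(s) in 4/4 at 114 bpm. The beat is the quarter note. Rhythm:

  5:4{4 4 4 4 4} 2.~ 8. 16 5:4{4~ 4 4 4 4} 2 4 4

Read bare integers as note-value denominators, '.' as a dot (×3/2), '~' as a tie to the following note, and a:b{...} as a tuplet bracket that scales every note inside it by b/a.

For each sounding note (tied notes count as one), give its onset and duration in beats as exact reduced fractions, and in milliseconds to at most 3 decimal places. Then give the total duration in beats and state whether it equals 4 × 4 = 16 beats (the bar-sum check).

1) 0.0ms=0b +421.053ms=4/5b
2) 421.053ms=4/5b +421.053ms=4/5b
3) 842.105ms=8/5b +421.053ms=4/5b
4) 1263.158ms=12/5b +421.053ms=4/5b
5) 1684.211ms=16/5b +421.053ms=4/5b
6) 2105.263ms=4b +1973.684ms=15/4b
7) 4078.947ms=31/4b +131.579ms=1/4b
8) 4210.526ms=8b +842.105ms=8/5b
9) 5052.632ms=48/5b +421.053ms=4/5b
10) 5473.684ms=52/5b +421.053ms=4/5b
11) 5894.737ms=56/5b +421.053ms=4/5b
12) 6315.789ms=12b +1052.632ms=2b
13) 7368.421ms=14b +526.316ms=1b
14) 7894.737ms=15b +526.316ms=1b
Σ=16b of 16 (114bpm 4/4) — PASS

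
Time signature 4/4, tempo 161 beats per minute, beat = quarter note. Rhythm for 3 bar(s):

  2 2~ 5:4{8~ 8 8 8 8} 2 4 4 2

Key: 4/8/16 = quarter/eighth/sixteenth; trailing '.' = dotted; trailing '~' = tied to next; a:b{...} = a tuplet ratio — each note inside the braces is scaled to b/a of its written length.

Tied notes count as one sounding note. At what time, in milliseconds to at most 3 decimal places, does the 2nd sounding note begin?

1. 0.0ms @ 0 + 745.342ms (2)
2. 745.342ms @ 2 + 1043.478ms (14/5)
3. 1788.82ms @ 24/5 + 149.068ms (2/5)
4. 1937.888ms @ 26/5 + 149.068ms (2/5)
5. 2086.957ms @ 28/5 + 149.068ms (2/5)
6. 2236.025ms @ 6 + 745.342ms (2)
7. 2981.366ms @ 8 + 372.671ms (1)
8. 3354.037ms @ 9 + 372.671ms (1)
9. 3726.708ms @ 10 + 745.342ms (2)

note 2 onset = 2b = 745.342ms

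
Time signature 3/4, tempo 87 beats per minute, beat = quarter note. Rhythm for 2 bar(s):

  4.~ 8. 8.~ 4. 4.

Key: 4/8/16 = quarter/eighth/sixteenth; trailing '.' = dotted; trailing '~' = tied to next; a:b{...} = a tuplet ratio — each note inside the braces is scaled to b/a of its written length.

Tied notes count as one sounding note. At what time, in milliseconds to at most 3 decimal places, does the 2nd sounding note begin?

1. 0.0ms @ 0 + 1551.724ms (9/4)
2. 1551.724ms @ 9/4 + 1551.724ms (9/4)
3. 3103.448ms @ 9/2 + 1034.483ms (3/2)

note 2 onset = 9/4b = 1551.724ms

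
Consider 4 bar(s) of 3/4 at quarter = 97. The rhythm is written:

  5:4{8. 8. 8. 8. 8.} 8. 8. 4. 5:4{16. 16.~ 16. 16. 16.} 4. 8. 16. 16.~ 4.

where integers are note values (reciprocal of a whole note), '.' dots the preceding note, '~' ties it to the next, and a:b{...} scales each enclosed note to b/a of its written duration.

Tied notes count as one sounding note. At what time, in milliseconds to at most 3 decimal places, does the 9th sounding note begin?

1. 0.0ms @ 0 + 371.134ms (3/5)
2. 371.134ms @ 3/5 + 371.134ms (3/5)
3. 742.268ms @ 6/5 + 371.134ms (3/5)
4. 1113.402ms @ 9/5 + 371.134ms (3/5)
5. 1484.536ms @ 12/5 + 371.134ms (3/5)
6. 1855.67ms @ 3 + 463.918ms (3/4)
7. 2319.588ms @ 15/4 + 463.918ms (3/4)
8. 2783.505ms @ 9/2 + 927.835ms (3/2)
9. 3711.34ms @ 6 + 185.567ms (3/10)
10. 3896.907ms @ 63/10 + 371.134ms (3/5)
11. 4268.041ms @ 69/10 + 185.567ms (3/10)
12. 4453.608ms @ 36/5 + 185.567ms (3/10)
13. 4639.175ms @ 15/2 + 927.835ms (3/2)
14. 5567.01ms @ 9 + 463.918ms (3/4)
15. 6030.928ms @ 39/4 + 231.959ms (3/8)
16. 6262.887ms @ 81/8 + 1159.794ms (15/8)

note 9 onset = 6b = 3711.34ms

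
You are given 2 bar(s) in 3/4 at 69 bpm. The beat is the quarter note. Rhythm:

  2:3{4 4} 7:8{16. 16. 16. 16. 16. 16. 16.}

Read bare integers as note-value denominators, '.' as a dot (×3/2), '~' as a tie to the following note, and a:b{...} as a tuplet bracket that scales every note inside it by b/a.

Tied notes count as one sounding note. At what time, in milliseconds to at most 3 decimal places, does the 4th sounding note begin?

1. 0.0ms @ 0 + 1304.348ms (3/2)
2. 1304.348ms @ 3/2 + 1304.348ms (3/2)
3. 2608.696ms @ 3 + 372.671ms (3/7)
4. 2981.366ms @ 24/7 + 372.671ms (3/7)
5. 3354.037ms @ 27/7 + 372.671ms (3/7)
6. 3726.708ms @ 30/7 + 372.671ms (3/7)
7. 4099.379ms @ 33/7 + 372.671ms (3/7)
8. 4472.05ms @ 36/7 + 372.671ms (3/7)
9. 4844.72ms @ 39/7 + 372.671ms (3/7)

note 4 onset = 24/7b = 2981.366ms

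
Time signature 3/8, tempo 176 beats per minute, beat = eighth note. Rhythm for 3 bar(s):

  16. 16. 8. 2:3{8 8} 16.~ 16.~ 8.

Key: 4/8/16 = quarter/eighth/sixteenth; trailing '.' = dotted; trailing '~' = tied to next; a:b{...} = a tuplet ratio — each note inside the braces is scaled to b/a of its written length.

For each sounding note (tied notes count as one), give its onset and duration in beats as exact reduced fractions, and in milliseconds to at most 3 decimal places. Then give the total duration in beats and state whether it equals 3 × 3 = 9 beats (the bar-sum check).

1) 0.0ms=0b +255.682ms=3/4b
2) 255.682ms=3/4b +255.682ms=3/4b
3) 511.364ms=3/2b +511.364ms=3/2b
4) 1022.727ms=3b +511.364ms=3/2b
5) 1534.091ms=9/2b +511.364ms=3/2b
6) 2045.455ms=6b +1022.727ms=3b
Σ=9b of 9 (176bpm 3/8) — PASS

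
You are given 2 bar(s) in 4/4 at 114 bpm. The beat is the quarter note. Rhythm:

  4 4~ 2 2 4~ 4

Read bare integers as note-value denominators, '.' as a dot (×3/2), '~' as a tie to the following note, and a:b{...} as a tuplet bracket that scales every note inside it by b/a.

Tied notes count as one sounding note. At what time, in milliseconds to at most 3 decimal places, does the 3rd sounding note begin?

note 3 onset = 4b = 2105.263ms

1. 0.0ms @ 0 + 526.316ms (1)
2. 526.316ms @ 1 + 1578.947ms (3)
3. 2105.263ms @ 4 + 1052.632ms (2)
4. 3157.895ms @ 6 + 1052.632ms (2)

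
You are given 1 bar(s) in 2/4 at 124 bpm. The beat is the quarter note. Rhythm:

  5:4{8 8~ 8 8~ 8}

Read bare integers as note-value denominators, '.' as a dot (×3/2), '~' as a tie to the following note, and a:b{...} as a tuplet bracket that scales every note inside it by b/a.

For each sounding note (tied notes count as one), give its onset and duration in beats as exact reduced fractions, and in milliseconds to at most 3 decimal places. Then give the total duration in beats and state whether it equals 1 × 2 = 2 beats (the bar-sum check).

1) 0.0ms=0b +193.548ms=2/5b
2) 193.548ms=2/5b +387.097ms=4/5b
3) 580.645ms=6/5b +387.097ms=4/5b
Σ=2b of 2 (124bpm 2/4) — PASS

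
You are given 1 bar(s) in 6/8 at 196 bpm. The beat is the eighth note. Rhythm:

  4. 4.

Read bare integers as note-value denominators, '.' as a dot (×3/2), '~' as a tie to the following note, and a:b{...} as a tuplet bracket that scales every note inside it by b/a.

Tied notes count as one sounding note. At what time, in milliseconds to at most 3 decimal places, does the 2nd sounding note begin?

1. 0.0ms @ 0 + 918.367ms (3)
2. 918.367ms @ 3 + 918.367ms (3)

note 2 onset = 3b = 918.367ms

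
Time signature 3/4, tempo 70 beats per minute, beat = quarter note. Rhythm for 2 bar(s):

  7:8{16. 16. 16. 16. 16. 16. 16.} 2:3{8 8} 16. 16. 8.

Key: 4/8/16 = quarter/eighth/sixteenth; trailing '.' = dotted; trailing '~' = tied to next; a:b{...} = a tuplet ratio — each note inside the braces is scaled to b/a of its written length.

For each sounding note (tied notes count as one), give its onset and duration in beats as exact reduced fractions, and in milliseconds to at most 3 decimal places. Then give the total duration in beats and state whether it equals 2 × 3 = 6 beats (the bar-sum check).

1) 0.0ms=0b +367.347ms=3/7b
2) 367.347ms=3/7b +367.347ms=3/7b
3) 734.694ms=6/7b +367.347ms=3/7b
4) 1102.041ms=9/7b +367.347ms=3/7b
5) 1469.388ms=12/7b +367.347ms=3/7b
6) 1836.735ms=15/7b +367.347ms=3/7b
7) 2204.082ms=18/7b +367.347ms=3/7b
8) 2571.429ms=3b +642.857ms=3/4b
9) 3214.286ms=15/4b +642.857ms=3/4b
10) 3857.143ms=9/2b +321.429ms=3/8b
11) 4178.571ms=39/8b +321.429ms=3/8b
12) 4500.0ms=21/4b +642.857ms=3/4b
Σ=6b of 6 (70bpm 3/4) — PASS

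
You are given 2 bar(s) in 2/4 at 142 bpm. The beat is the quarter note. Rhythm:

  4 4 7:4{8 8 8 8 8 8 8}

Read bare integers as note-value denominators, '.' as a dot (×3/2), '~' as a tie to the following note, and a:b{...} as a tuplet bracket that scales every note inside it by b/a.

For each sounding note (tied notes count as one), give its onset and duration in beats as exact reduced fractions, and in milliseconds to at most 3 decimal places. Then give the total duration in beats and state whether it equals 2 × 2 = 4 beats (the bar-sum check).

1) 0.0ms=0b +422.535ms=1b
2) 422.535ms=1b +422.535ms=1b
3) 845.07ms=2b +120.724ms=2/7b
4) 965.795ms=16/7b +120.724ms=2/7b
5) 1086.519ms=18/7b +120.724ms=2/7b
6) 1207.243ms=20/7b +120.724ms=2/7b
7) 1327.968ms=22/7b +120.724ms=2/7b
8) 1448.692ms=24/7b +120.724ms=2/7b
9) 1569.416ms=26/7b +120.724ms=2/7b
Σ=4b of 4 (142bpm 2/4) — PASS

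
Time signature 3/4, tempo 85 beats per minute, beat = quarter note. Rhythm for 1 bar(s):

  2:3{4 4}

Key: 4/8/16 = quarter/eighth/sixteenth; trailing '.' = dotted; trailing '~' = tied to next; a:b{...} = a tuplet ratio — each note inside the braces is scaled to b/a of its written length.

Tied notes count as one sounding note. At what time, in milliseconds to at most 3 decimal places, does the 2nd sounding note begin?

note 2 onset = 3/2b = 1058.824ms

1. 0.0ms @ 0 + 1058.824ms (3/2)
2. 1058.824ms @ 3/2 + 1058.824ms (3/2)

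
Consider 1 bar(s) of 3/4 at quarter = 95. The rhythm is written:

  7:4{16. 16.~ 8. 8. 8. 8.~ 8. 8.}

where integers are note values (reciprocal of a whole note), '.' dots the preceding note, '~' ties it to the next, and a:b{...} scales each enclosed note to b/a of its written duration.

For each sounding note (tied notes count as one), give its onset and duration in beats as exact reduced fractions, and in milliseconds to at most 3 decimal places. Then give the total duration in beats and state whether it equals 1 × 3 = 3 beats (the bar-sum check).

1) 0.0ms=0b +135.338ms=3/14b
2) 135.338ms=3/14b +406.015ms=9/14b
3) 541.353ms=6/7b +270.677ms=3/7b
4) 812.03ms=9/7b +270.677ms=3/7b
5) 1082.707ms=12/7b +541.353ms=6/7b
6) 1624.06ms=18/7b +270.677ms=3/7b
Σ=3b of 3 (95bpm 3/4) — PASS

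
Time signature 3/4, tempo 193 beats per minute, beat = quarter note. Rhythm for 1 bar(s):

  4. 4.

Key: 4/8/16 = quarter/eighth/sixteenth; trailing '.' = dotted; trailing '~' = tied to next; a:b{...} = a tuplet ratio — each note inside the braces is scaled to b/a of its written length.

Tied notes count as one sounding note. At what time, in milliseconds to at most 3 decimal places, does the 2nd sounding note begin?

1. 0.0ms @ 0 + 466.321ms (3/2)
2. 466.321ms @ 3/2 + 466.321ms (3/2)

note 2 onset = 3/2b = 466.321ms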